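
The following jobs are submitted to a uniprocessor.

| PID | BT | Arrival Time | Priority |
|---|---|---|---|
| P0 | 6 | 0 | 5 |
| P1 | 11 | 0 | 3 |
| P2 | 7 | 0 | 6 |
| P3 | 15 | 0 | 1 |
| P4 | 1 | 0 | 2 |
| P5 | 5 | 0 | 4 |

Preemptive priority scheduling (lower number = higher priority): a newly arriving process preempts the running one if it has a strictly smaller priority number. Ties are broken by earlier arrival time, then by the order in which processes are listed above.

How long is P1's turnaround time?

27

Schedule: | P3 0-15 | P4 15-16 | P1 16-27 | P5 27-32 | P0 32-38 | P2 38-45 |
Completion: P0=38  P1=27  P2=45  P3=15  P4=16  P5=32
Turnaround (C−A): P0=38  P1=27  P2=45  P3=15  P4=16  P5=32
Turnaround(P1) = completion − arrival = 27 − 0 = 27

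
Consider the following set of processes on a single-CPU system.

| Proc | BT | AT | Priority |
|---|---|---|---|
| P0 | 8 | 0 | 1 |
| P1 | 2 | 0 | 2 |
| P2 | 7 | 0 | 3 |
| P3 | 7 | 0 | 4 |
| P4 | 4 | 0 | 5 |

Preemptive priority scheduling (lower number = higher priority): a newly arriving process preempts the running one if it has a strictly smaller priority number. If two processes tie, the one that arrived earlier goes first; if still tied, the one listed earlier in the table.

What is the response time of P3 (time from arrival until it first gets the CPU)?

Timeline: | P0 0-8 | P1 8-10 | P2 10-17 | P3 17-24 | P4 24-28 |
Completion: P0=8  P1=10  P2=17  P3=24  P4=28
Turnaround (C−A): P0=8  P1=10  P2=17  P3=24  P4=28
Response(P3) = first start − arrival = 17 − 0 = 17

17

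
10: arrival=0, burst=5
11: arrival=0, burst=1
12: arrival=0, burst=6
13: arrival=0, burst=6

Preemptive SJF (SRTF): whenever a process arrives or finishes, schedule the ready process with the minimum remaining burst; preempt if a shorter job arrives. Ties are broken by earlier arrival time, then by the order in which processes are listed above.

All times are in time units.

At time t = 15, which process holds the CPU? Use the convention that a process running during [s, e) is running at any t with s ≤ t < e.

Schedule: | 11 0-1 | 10 1-6 | 12 6-12 | 13 12-18 |
Completion: 10=6  11=1  12=12  13=18
Turnaround (C−A): 10=6  11=1  12=12  13=18

13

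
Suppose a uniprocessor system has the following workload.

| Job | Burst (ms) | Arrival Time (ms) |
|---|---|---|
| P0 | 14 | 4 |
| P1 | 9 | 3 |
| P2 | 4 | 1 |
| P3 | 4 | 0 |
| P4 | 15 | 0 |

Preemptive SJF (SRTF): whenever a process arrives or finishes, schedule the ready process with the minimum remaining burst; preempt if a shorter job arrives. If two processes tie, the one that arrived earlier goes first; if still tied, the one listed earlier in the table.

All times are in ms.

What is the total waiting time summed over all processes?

Gantt: | P3 0-4 | P2 4-8 | P1 8-17 | P0 17-31 | P4 31-46 |
Completion: P0=31  P1=17  P2=8  P3=4  P4=46
Turnaround (C−A): P0=27  P1=14  P2=7  P3=4  P4=46
Waiting = turnaround − burst: P0=13, P1=5, P2=3, P3=0, P4=31
Total waiting = 13 + 5 + 3 + 0 + 31 = 52

52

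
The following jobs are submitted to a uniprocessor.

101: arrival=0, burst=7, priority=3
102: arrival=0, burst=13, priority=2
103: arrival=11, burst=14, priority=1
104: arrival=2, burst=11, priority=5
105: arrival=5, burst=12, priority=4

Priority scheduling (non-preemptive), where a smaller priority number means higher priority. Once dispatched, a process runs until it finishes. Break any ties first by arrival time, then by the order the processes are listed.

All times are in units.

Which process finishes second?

Timeline: | 102 0-13 | 103 13-27 | 101 27-34 | 105 34-46 | 104 46-57 |
Completion: 101=34  102=13  103=27  104=57  105=46
Finish order: 102 → 103 → 101 → 105 → 104

103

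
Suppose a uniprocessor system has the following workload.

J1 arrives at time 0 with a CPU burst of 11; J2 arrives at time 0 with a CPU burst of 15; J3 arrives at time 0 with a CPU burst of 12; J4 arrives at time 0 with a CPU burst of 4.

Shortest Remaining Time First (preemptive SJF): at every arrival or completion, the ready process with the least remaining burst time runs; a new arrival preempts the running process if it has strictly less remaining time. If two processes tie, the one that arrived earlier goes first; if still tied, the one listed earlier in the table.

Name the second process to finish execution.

J1

Gantt: | J4 0-4 | J1 4-15 | J3 15-27 | J2 27-42 |
Completion: J1=15  J2=42  J3=27  J4=4
Turnaround (C−A): J1=15  J2=42  J3=27  J4=4
Finish order: J4 → J1 → J3 → J2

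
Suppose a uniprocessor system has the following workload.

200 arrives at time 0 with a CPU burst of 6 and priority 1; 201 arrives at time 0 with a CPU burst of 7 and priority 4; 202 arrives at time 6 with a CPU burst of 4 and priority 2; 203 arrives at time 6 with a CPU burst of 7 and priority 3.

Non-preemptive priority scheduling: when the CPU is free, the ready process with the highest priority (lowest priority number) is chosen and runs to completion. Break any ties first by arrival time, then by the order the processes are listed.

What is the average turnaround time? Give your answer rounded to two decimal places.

11.25

Timeline: | 200 0-6 | 202 6-10 | 203 10-17 | 201 17-24 |
Completion: 200=6  201=24  202=10  203=17
Turnaround (C−A): 200=6  201=24  202=4  203=11
Turnaround times: 200=6, 201=24, 202=4, 203=11
Average turnaround = (6+24+4+11) / 4 = 45/4 = 11.25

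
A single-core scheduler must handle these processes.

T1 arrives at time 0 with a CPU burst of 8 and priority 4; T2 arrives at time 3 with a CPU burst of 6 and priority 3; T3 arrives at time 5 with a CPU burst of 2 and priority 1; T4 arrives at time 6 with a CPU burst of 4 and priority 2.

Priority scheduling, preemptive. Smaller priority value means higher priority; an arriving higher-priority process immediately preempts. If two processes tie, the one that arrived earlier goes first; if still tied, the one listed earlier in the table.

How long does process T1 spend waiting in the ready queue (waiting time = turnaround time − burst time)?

Gantt: | T1 0-3 | T2 3-5 | T3 5-7 | T4 7-11 | T2 11-15 | T1 15-20 |
Completion: T1=20  T2=15  T3=7  T4=11
Turnaround (C−A): T1=20  T2=12  T3=2  T4=5
Waiting(T1) = turnaround − burst = 20 − 8 = 12

12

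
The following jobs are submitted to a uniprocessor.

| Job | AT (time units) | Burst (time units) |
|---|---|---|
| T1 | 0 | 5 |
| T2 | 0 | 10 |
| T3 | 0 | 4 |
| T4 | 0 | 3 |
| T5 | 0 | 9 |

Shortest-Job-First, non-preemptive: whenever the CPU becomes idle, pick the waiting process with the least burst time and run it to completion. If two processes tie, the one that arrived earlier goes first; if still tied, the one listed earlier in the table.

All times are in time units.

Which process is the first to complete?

T4

Schedule: | T4 0-3 | T3 3-7 | T1 7-12 | T5 12-21 | T2 21-31 |
Completion: T1=12  T2=31  T3=7  T4=3  T5=21
Turnaround (C−A): T1=12  T2=31  T3=7  T4=3  T5=21
Finish order: T4 → T3 → T1 → T5 → T2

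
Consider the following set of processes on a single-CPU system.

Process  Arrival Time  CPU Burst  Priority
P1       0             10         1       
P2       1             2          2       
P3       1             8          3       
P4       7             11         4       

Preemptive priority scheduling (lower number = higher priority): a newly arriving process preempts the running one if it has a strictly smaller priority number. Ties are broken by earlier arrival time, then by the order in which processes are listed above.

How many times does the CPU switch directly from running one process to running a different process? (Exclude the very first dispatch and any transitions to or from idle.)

Timeline: | P1 0-10 | P2 10-12 | P3 12-20 | P4 20-31 |
Completion: P1=10  P2=12  P3=20  P4=31

3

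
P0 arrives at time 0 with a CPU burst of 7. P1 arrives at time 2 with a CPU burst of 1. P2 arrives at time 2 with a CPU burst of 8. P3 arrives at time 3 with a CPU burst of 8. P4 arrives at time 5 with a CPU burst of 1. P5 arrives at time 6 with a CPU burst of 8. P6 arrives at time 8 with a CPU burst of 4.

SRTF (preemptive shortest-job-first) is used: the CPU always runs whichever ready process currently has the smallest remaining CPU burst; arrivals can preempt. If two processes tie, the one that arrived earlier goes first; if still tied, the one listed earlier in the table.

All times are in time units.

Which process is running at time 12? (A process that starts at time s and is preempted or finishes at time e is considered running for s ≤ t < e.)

P6

Timeline: | P0 0-2 | P1 2-3 | P0 3-5 | P4 5-6 | P0 6-9 | P6 9-13 | P2 13-21 | P3 21-29 | P5 29-37 |
Completion: P0=9  P1=3  P2=21  P3=29  P4=6  P5=37  P6=13
Turnaround (C−A): P0=9  P1=1  P2=19  P3=26  P4=1  P5=31  P6=5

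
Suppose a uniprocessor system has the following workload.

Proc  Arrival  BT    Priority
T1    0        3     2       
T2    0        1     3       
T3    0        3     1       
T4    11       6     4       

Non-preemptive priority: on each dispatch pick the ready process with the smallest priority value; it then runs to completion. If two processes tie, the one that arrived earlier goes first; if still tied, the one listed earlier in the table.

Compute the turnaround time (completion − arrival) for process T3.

Gantt: | T3 0-3 | T1 3-6 | T2 6-7 | idle 7-11 | T4 11-17 |
Completion: T1=6  T2=7  T3=3  T4=17
Turnaround(T3) = completion − arrival = 3 − 0 = 3

3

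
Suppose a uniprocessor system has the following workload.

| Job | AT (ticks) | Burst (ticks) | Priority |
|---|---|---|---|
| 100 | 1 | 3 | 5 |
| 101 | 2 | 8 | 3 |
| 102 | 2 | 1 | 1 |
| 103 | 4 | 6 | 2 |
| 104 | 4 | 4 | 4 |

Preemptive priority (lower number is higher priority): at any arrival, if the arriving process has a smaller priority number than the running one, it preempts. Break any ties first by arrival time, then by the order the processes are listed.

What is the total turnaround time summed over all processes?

61

Gantt: | idle 0-1 | 100 1-2 | 102 2-3 | 101 3-4 | 103 4-10 | 101 10-17 | 104 17-21 | 100 21-23 |
Completion: 100=23  101=17  102=3  103=10  104=21
Turnaround (C−A): 100=22  101=15  102=1  103=6  104=17
Turnaround = completion − arrival: 100=22, 101=15, 102=1, 103=6, 104=17
Total turnaround = 22 + 15 + 1 + 6 + 17 = 61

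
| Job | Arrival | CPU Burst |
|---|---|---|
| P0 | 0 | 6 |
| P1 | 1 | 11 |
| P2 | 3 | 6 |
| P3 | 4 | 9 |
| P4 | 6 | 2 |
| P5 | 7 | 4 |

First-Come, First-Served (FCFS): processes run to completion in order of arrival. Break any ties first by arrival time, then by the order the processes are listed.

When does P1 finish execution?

Gantt: | P0 0-6 | P1 6-17 | P2 17-23 | P3 23-32 | P4 32-34 | P5 34-38 |
Completion: P0=6  P1=17  P2=23  P3=32  P4=34  P5=38

17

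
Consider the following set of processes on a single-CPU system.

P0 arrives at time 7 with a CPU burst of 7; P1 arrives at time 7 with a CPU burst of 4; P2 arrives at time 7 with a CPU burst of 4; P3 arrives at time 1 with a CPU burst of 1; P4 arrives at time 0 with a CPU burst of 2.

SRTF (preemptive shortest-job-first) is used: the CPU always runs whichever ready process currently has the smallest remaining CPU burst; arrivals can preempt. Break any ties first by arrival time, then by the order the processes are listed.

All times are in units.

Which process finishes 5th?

Timeline: | P4 0-2 | P3 2-3 | idle 3-7 | P1 7-11 | P2 11-15 | P0 15-22 |
Completion: P0=22  P1=11  P2=15  P3=3  P4=2
Turnaround (C−A): P0=15  P1=4  P2=8  P3=2  P4=2
Finish order: P4 → P3 → P1 → P2 → P0

P0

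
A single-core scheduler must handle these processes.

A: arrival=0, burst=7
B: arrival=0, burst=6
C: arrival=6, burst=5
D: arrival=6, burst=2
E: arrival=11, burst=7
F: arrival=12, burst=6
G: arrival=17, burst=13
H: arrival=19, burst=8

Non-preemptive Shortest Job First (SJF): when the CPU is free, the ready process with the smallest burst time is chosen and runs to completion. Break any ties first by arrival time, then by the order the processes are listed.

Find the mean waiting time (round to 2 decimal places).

Gantt: | B 0-6 | D 6-8 | C 8-13 | F 13-19 | A 19-26 | E 26-33 | H 33-41 | G 41-54 |
Completion: A=26  B=6  C=13  D=8  E=33  F=19  G=54  H=41
Waiting times: A=19, B=0, C=2, D=0, E=15, F=1, G=24, H=14
Average waiting = (19+0+2+0+15+1+24+14) / 8 = 75/8 = 9.38

9.38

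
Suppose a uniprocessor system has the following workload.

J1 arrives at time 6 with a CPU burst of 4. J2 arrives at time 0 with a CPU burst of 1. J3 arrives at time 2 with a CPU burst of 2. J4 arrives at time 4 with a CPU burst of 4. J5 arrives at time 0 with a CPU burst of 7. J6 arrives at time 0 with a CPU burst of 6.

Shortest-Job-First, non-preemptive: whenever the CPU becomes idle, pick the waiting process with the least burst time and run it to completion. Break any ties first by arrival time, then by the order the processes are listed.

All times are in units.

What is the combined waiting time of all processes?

Timeline: | J2 0-1 | J6 1-7 | J3 7-9 | J4 9-13 | J1 13-17 | J5 17-24 |
Completion: J1=17  J2=1  J3=9  J4=13  J5=24  J6=7
Turnaround (C−A): J1=11  J2=1  J3=7  J4=9  J5=24  J6=7
Waiting = turnaround − burst: J1=7, J2=0, J3=5, J4=5, J5=17, J6=1
Total waiting = 7 + 0 + 5 + 5 + 17 + 1 = 35

35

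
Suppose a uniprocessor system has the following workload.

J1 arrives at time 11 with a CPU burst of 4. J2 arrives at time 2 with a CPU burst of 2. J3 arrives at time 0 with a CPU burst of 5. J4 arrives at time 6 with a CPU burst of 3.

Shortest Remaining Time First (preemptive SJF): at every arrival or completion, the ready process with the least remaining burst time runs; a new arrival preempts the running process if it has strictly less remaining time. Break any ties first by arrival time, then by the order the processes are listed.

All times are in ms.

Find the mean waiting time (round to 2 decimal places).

Gantt: | J3 0-2 | J2 2-4 | J3 4-7 | J4 7-10 | idle 10-11 | J1 11-15 |
Completion: J1=15  J2=4  J3=7  J4=10
Waiting times: J1=0, J2=0, J3=2, J4=1
Average waiting = (0+0+2+1) / 4 = 3/4 = 0.75

0.75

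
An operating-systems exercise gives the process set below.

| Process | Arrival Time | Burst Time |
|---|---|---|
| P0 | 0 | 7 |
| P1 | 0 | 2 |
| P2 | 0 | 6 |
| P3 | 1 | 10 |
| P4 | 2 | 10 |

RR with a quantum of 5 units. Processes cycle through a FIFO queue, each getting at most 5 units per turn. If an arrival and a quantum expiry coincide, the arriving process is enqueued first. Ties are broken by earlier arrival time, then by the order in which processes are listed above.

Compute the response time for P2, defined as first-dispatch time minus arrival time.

Timeline: | P0 0-5 | P1 5-7 | P2 7-12 | P3 12-17 | P4 17-22 | P0 22-24 | P2 24-25 | P3 25-30 | P4 30-35 |
Completion: P0=24  P1=7  P2=25  P3=30  P4=35
Turnaround (C−A): P0=24  P1=7  P2=25  P3=29  P4=33
Response(P2) = first start − arrival = 7 − 0 = 7

7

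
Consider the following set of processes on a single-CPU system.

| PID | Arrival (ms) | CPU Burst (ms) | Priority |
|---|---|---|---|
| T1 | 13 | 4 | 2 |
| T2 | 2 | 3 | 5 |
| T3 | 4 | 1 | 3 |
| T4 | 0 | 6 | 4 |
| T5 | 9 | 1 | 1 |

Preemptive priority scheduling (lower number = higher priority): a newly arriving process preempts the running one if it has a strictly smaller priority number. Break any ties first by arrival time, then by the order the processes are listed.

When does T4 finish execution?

Schedule: | T4 0-4 | T3 4-5 | T4 5-7 | T2 7-9 | T5 9-10 | T2 10-11 | idle 11-13 | T1 13-17 |
Completion: T1=17  T2=11  T3=5  T4=7  T5=10
Turnaround (C−A): T1=4  T2=9  T3=1  T4=7  T5=1

7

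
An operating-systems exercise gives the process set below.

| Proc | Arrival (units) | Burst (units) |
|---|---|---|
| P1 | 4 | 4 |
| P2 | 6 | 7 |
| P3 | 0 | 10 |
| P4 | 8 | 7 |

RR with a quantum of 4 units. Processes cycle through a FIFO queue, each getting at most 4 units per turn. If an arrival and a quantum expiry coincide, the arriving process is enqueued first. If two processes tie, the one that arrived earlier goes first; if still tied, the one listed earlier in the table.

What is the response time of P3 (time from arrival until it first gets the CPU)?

0

Timeline: | P3 0-4 | P1 4-8 | P3 8-12 | P2 12-16 | P4 16-20 | P3 20-22 | P2 22-25 | P4 25-28 |
Completion: P1=8  P2=25  P3=22  P4=28
Response(P3) = first start − arrival = 0 − 0 = 0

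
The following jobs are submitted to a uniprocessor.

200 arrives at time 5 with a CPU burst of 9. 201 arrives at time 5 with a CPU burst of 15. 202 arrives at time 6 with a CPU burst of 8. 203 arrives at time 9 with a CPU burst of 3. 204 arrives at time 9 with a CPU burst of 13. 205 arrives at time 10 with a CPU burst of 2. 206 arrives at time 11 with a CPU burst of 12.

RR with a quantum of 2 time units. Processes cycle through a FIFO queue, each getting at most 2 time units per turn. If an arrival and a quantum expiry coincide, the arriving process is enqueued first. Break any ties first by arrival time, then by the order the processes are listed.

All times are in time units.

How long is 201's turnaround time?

Gantt: | idle 0-5 | 200 5-7 | 201 7-9 | 202 9-11 | 200 11-13 | 203 13-15 | 204 15-17 | 201 17-19 | 205 19-21 | 206 21-23 | 202 23-25 | 200 25-27 | 203 27-28 | 204 28-30 | 201 30-32 | 206 32-34 | 202 34-36 | 200 36-38 | 204 38-40 | 201 40-42 | 206 42-44 | 202 44-46 | 200 46-47 | 204 47-49 | 201 49-51 | 206 51-53 | 204 53-55 | 201 55-57 | 206 57-59 | 204 59-61 | 201 61-63 | 206 63-65 | 204 65-66 | 201 66-67 |
Completion: 200=47  201=67  202=46  203=28  204=66  205=21  206=65
Turnaround (C−A): 200=42  201=62  202=40  203=19  204=57  205=11  206=54
Turnaround(201) = completion − arrival = 67 − 5 = 62

62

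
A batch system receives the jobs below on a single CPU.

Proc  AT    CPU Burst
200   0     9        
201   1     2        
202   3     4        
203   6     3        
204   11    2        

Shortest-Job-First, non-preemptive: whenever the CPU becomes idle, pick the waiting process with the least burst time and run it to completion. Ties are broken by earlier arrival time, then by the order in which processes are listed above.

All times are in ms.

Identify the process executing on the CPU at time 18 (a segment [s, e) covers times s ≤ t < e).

Schedule: | 200 0-9 | 201 9-11 | 204 11-13 | 203 13-16 | 202 16-20 |
Completion: 200=9  201=11  202=20  203=16  204=13

202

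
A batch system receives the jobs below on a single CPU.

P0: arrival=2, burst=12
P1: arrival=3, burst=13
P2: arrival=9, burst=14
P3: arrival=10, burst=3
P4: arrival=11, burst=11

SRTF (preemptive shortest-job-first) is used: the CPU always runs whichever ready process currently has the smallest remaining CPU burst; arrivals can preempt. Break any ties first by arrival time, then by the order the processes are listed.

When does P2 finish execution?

55

Gantt: | idle 0-2 | P0 2-10 | P3 10-13 | P0 13-17 | P4 17-28 | P1 28-41 | P2 41-55 |
Completion: P0=17  P1=41  P2=55  P3=13  P4=28
Turnaround (C−A): P0=15  P1=38  P2=46  P3=3  P4=17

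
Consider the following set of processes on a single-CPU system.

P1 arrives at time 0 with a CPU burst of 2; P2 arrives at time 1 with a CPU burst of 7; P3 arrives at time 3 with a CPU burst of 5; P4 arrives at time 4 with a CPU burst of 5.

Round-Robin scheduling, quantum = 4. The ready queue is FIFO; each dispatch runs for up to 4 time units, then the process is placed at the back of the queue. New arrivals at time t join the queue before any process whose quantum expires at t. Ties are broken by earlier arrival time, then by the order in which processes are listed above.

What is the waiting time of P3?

10

Timeline: | P1 0-2 | P2 2-6 | P3 6-10 | P4 10-14 | P2 14-17 | P3 17-18 | P4 18-19 |
Completion: P1=2  P2=17  P3=18  P4=19
Waiting(P3) = turnaround − burst = 15 − 5 = 10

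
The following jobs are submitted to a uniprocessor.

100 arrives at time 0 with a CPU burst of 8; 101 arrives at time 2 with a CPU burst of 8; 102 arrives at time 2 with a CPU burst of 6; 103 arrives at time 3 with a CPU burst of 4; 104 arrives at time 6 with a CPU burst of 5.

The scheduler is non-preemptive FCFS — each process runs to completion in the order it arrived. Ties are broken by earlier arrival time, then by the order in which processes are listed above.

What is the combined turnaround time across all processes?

Gantt: | 100 0-8 | 101 8-16 | 102 16-22 | 103 22-26 | 104 26-31 |
Completion: 100=8  101=16  102=22  103=26  104=31
Turnaround (C−A): 100=8  101=14  102=20  103=23  104=25
Turnaround = completion − arrival: 100=8, 101=14, 102=20, 103=23, 104=25
Total turnaround = 8 + 14 + 20 + 23 + 25 = 90

90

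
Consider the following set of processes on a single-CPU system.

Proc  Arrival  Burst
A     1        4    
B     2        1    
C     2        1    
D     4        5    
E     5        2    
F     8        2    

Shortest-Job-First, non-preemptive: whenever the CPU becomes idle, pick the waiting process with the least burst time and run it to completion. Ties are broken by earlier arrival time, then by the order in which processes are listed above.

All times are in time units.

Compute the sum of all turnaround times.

32

Timeline: | idle 0-1 | A 1-5 | B 5-6 | C 6-7 | E 7-9 | F 9-11 | D 11-16 |
Completion: A=5  B=6  C=7  D=16  E=9  F=11
Turnaround (C−A): A=4  B=4  C=5  D=12  E=4  F=3
Turnaround = completion − arrival: A=4, B=4, C=5, D=12, E=4, F=3
Total turnaround = 4 + 4 + 5 + 12 + 4 + 3 = 32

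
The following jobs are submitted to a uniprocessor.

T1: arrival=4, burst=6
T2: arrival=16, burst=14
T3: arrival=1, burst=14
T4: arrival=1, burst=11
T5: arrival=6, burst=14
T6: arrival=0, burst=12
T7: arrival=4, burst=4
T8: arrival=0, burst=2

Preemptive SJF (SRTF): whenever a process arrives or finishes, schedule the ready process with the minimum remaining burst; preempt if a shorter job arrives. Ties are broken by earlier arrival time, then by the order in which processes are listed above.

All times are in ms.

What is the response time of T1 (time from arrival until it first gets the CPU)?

Gantt: | T8 0-2 | T4 2-4 | T7 4-8 | T1 8-14 | T4 14-23 | T6 23-35 | T3 35-49 | T5 49-63 | T2 63-77 |
Completion: T1=14  T2=77  T3=49  T4=23  T5=63  T6=35  T7=8  T8=2
Response(T1) = first start − arrival = 8 − 4 = 4

4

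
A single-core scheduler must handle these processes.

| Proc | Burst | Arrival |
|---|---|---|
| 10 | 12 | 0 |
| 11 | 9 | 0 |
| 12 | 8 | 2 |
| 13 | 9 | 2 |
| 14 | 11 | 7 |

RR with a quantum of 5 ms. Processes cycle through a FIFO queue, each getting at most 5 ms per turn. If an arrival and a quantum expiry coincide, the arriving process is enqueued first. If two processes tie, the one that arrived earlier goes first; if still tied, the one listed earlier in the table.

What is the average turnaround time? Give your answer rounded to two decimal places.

38.60

Timeline: | 10 0-5 | 11 5-10 | 12 10-15 | 13 15-20 | 10 20-25 | 14 25-30 | 11 30-34 | 12 34-37 | 13 37-41 | 10 41-43 | 14 43-49 |
Completion: 10=43  11=34  12=37  13=41  14=49
Turnaround (C−A): 10=43  11=34  12=35  13=39  14=42
Turnaround times: 10=43, 11=34, 12=35, 13=39, 14=42
Average turnaround = (43+34+35+39+42) / 5 = 193/5 = 38.60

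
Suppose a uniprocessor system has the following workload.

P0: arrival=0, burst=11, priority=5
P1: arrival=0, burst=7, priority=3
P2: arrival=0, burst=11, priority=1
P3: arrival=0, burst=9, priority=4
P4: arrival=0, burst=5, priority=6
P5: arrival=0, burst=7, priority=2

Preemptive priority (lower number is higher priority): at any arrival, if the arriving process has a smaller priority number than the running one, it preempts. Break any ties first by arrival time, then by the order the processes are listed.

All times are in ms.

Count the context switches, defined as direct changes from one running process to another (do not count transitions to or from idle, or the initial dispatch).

Schedule: | P2 0-11 | P5 11-18 | P1 18-25 | P3 25-34 | P0 34-45 | P4 45-50 |
Completion: P0=45  P1=25  P2=11  P3=34  P4=50  P5=18
Turnaround (C−A): P0=45  P1=25  P2=11  P3=34  P4=50  P5=18

5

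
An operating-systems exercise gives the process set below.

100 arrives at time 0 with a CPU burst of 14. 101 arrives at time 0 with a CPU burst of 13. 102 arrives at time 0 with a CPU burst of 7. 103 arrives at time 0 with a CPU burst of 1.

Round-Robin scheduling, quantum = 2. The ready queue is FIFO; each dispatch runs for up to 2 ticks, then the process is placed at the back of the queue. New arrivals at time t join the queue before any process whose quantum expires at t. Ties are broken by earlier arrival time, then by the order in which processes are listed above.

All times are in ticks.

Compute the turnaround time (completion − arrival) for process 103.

7

Schedule: | 100 0-2 | 101 2-4 | 102 4-6 | 103 6-7 | 100 7-9 | 101 9-11 | 102 11-13 | 100 13-15 | 101 15-17 | 102 17-19 | 100 19-21 | 101 21-23 | 102 23-24 | 100 24-26 | 101 26-28 | 100 28-30 | 101 30-32 | 100 32-34 | 101 34-35 |
Completion: 100=34  101=35  102=24  103=7
Turnaround (C−A): 100=34  101=35  102=24  103=7
Turnaround(103) = completion − arrival = 7 − 0 = 7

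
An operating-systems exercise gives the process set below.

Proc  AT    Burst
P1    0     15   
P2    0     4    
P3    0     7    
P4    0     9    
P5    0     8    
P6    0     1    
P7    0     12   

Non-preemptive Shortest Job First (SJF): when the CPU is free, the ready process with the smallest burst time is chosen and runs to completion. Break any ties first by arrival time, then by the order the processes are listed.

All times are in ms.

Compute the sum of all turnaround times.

Schedule: | P6 0-1 | P2 1-5 | P3 5-12 | P5 12-20 | P4 20-29 | P7 29-41 | P1 41-56 |
Completion: P1=56  P2=5  P3=12  P4=29  P5=20  P6=1  P7=41
Turnaround (C−A): P1=56  P2=5  P3=12  P4=29  P5=20  P6=1  P7=41
Turnaround = completion − arrival: P1=56, P2=5, P3=12, P4=29, P5=20, P6=1, P7=41
Total turnaround = 56 + 5 + 12 + 29 + 20 + 1 + 41 = 164

164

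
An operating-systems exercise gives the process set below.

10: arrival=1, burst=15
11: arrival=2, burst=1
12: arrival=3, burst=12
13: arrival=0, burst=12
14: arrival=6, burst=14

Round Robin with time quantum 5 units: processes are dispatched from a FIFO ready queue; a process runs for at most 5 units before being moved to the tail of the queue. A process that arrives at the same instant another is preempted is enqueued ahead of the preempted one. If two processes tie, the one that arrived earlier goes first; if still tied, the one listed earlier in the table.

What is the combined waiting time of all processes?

Schedule: | 13 0-5 | 10 5-10 | 11 10-11 | 12 11-16 | 13 16-21 | 14 21-26 | 10 26-31 | 12 31-36 | 13 36-38 | 14 38-43 | 10 43-48 | 12 48-50 | 14 50-54 |
Completion: 10=48  11=11  12=50  13=38  14=54
Turnaround (C−A): 10=47  11=9  12=47  13=38  14=48
Waiting = turnaround − burst: 10=32, 11=8, 12=35, 13=26, 14=34
Total waiting = 32 + 8 + 35 + 26 + 34 = 135

135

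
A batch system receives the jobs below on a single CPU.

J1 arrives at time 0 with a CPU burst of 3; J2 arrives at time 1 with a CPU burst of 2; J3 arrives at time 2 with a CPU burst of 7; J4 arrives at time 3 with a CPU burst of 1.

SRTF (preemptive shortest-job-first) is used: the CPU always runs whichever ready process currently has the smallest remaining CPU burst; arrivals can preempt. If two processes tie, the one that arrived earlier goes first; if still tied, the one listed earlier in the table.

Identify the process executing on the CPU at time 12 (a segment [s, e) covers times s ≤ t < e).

J3

Gantt: | J1 0-3 | J4 3-4 | J2 4-6 | J3 6-13 |
Completion: J1=3  J2=6  J3=13  J4=4
Turnaround (C−A): J1=3  J2=5  J3=11  J4=1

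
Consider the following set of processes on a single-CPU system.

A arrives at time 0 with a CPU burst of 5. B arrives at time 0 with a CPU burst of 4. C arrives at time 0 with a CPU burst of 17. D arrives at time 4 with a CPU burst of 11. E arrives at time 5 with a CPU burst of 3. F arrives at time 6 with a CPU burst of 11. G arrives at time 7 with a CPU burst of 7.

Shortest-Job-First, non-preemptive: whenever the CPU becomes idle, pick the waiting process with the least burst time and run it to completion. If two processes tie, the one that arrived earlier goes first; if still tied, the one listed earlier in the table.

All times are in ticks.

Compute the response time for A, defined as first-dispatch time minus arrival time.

4

Timeline: | B 0-4 | A 4-9 | E 9-12 | G 12-19 | D 19-30 | F 30-41 | C 41-58 |
Completion: A=9  B=4  C=58  D=30  E=12  F=41  G=19
Turnaround (C−A): A=9  B=4  C=58  D=26  E=7  F=35  G=12
Response(A) = first start − arrival = 4 − 0 = 4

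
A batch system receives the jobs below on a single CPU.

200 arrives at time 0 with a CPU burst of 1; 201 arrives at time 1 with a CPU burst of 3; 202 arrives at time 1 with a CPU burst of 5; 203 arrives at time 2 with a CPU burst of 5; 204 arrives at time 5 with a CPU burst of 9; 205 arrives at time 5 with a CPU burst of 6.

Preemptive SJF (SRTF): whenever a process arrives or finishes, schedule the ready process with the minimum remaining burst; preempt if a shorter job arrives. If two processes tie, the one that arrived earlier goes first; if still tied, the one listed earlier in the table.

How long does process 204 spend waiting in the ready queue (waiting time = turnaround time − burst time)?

15

Timeline: | 200 0-1 | 201 1-4 | 202 4-9 | 203 9-14 | 205 14-20 | 204 20-29 |
Completion: 200=1  201=4  202=9  203=14  204=29  205=20
Waiting(204) = turnaround − burst = 24 − 9 = 15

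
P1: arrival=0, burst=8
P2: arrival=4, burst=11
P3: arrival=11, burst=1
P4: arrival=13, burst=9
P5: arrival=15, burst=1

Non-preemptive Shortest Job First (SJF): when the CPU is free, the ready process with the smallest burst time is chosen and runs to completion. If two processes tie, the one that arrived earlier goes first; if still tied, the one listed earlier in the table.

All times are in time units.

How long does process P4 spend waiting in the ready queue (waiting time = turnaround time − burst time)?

8

Timeline: | P1 0-8 | P2 8-19 | P3 19-20 | P5 20-21 | P4 21-30 |
Completion: P1=8  P2=19  P3=20  P4=30  P5=21
Waiting(P4) = turnaround − burst = 17 − 9 = 8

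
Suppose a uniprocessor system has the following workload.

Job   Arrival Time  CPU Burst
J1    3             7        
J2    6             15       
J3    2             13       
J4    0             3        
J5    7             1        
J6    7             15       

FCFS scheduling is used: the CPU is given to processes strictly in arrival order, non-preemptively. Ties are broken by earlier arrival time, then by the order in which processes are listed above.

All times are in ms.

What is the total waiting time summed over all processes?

94

Gantt: | J4 0-3 | J3 3-16 | J1 16-23 | J2 23-38 | J5 38-39 | J6 39-54 |
Completion: J1=23  J2=38  J3=16  J4=3  J5=39  J6=54
Turnaround (C−A): J1=20  J2=32  J3=14  J4=3  J5=32  J6=47
Waiting = turnaround − burst: J1=13, J2=17, J3=1, J4=0, J5=31, J6=32
Total waiting = 13 + 17 + 1 + 0 + 31 + 32 = 94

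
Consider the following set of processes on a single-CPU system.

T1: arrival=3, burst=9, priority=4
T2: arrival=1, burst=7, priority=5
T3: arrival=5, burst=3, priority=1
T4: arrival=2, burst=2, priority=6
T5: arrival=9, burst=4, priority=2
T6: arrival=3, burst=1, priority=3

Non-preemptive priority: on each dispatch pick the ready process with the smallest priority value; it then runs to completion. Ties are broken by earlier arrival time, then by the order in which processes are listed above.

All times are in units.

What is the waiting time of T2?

0

Gantt: | idle 0-1 | T2 1-8 | T3 8-11 | T5 11-15 | T6 15-16 | T1 16-25 | T4 25-27 |
Completion: T1=25  T2=8  T3=11  T4=27  T5=15  T6=16
Waiting(T2) = turnaround − burst = 7 − 7 = 0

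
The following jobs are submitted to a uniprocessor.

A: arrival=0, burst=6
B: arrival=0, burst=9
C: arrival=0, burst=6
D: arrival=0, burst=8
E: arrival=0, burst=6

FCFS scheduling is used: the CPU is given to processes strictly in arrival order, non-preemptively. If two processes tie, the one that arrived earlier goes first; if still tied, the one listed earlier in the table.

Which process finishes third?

Gantt: | A 0-6 | B 6-15 | C 15-21 | D 21-29 | E 29-35 |
Completion: A=6  B=15  C=21  D=29  E=35
Finish order: A → B → C → D → E

C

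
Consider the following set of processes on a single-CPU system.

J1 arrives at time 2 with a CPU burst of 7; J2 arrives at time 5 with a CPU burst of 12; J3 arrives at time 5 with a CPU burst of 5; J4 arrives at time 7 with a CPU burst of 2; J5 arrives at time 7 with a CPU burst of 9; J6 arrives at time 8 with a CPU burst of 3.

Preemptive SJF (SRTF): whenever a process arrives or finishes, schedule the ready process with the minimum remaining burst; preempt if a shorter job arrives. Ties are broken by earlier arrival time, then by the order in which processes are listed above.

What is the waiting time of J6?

Gantt: | idle 0-2 | J1 2-9 | J4 9-11 | J6 11-14 | J3 14-19 | J5 19-28 | J2 28-40 |
Completion: J1=9  J2=40  J3=19  J4=11  J5=28  J6=14
Waiting(J6) = turnaround − burst = 6 − 3 = 3

3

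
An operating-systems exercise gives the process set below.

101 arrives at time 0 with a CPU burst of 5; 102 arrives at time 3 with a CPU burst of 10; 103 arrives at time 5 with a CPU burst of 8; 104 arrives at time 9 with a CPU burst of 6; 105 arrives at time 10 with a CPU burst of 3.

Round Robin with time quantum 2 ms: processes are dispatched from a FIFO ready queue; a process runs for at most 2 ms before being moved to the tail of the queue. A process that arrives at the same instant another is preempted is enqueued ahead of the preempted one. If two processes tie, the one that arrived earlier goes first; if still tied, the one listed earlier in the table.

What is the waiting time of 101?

2

Gantt: | 101 0-4 | 102 4-6 | 101 6-7 | 103 7-9 | 102 9-11 | 104 11-13 | 103 13-15 | 105 15-17 | 102 17-19 | 104 19-21 | 103 21-23 | 105 23-24 | 102 24-26 | 104 26-28 | 103 28-30 | 102 30-32 |
Completion: 101=7  102=32  103=30  104=28  105=24
Turnaround (C−A): 101=7  102=29  103=25  104=19  105=14
Waiting(101) = turnaround − burst = 7 − 5 = 2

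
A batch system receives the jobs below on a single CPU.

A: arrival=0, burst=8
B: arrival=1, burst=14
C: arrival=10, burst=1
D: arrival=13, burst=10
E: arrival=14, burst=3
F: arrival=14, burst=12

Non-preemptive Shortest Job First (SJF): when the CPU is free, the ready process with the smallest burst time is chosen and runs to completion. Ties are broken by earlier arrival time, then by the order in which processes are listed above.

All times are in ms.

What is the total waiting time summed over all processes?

Gantt: | A 0-8 | B 8-22 | C 22-23 | E 23-26 | D 26-36 | F 36-48 |
Completion: A=8  B=22  C=23  D=36  E=26  F=48
Turnaround (C−A): A=8  B=21  C=13  D=23  E=12  F=34
Waiting = turnaround − burst: A=0, B=7, C=12, D=13, E=9, F=22
Total waiting = 0 + 7 + 12 + 13 + 9 + 22 = 63

63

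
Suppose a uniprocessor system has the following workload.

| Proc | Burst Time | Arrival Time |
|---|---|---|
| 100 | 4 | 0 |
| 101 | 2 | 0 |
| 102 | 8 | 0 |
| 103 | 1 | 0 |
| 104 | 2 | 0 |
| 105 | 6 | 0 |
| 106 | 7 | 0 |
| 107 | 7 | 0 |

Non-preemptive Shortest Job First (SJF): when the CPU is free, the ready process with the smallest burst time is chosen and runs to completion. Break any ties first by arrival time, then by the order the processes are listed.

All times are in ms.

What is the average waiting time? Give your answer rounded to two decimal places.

Timeline: | 103 0-1 | 101 1-3 | 104 3-5 | 100 5-9 | 105 9-15 | 106 15-22 | 107 22-29 | 102 29-37 |
Completion: 100=9  101=3  102=37  103=1  104=5  105=15  106=22  107=29
Turnaround (C−A): 100=9  101=3  102=37  103=1  104=5  105=15  106=22  107=29
Waiting times: 100=5, 101=1, 102=29, 103=0, 104=3, 105=9, 106=15, 107=22
Average waiting = (5+1+29+0+3+9+15+22) / 8 = 84/8 = 10.50

10.50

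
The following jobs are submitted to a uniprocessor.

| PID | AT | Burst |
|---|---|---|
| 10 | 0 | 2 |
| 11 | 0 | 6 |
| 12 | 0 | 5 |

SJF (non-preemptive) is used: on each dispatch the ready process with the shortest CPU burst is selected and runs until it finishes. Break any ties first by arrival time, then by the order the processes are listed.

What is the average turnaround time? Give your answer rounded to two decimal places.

7.33

Schedule: | 10 0-2 | 12 2-7 | 11 7-13 |
Completion: 10=2  11=13  12=7
Turnaround (C−A): 10=2  11=13  12=7
Turnaround times: 10=2, 11=13, 12=7
Average turnaround = (2+13+7) / 3 = 22/3 = 7.33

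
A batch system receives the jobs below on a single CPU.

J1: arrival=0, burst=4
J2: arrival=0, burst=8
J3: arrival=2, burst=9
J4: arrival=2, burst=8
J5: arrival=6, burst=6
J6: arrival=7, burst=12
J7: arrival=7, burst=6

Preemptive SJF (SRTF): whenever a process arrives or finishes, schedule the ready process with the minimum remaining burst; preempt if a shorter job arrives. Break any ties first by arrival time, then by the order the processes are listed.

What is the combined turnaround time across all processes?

Schedule: | J1 0-4 | J2 4-12 | J5 12-18 | J7 18-24 | J4 24-32 | J3 32-41 | J6 41-53 |
Completion: J1=4  J2=12  J3=41  J4=32  J5=18  J6=53  J7=24
Turnaround = completion − arrival: J1=4, J2=12, J3=39, J4=30, J5=12, J6=46, J7=17
Total turnaround = 4 + 12 + 39 + 30 + 12 + 46 + 17 = 160

160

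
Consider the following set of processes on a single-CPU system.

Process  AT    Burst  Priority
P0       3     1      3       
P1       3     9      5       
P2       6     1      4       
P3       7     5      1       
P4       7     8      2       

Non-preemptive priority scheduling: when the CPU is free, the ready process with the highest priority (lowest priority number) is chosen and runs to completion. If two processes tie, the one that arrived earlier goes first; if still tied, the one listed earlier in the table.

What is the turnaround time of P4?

19

Gantt: | idle 0-3 | P0 3-4 | P1 4-13 | P3 13-18 | P4 18-26 | P2 26-27 |
Completion: P0=4  P1=13  P2=27  P3=18  P4=26
Turnaround (C−A): P0=1  P1=10  P2=21  P3=11  P4=19
Turnaround(P4) = completion − arrival = 26 − 7 = 19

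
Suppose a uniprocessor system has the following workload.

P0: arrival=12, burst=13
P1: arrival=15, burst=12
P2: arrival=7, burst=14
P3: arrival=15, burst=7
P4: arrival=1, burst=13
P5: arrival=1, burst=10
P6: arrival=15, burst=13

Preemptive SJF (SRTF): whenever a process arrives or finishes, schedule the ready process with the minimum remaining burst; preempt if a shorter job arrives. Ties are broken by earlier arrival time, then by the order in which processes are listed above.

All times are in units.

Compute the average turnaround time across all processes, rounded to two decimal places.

Timeline: | idle 0-1 | P5 1-11 | P4 11-15 | P3 15-22 | P4 22-31 | P1 31-43 | P0 43-56 | P6 56-69 | P2 69-83 |
Completion: P0=56  P1=43  P2=83  P3=22  P4=31  P5=11  P6=69
Turnaround (C−A): P0=44  P1=28  P2=76  P3=7  P4=30  P5=10  P6=54
Turnaround times: P0=44, P1=28, P2=76, P3=7, P4=30, P5=10, P6=54
Average turnaround = (44+28+76+7+30+10+54) / 7 = 249/7 = 35.57

35.57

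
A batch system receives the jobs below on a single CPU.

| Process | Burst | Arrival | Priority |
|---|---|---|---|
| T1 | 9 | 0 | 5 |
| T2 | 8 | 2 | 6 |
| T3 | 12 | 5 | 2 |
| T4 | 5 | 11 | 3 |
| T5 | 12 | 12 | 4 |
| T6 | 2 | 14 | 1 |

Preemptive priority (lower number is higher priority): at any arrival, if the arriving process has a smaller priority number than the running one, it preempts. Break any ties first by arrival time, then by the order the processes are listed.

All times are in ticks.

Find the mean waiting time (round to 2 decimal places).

Schedule: | T1 0-5 | T3 5-14 | T6 14-16 | T3 16-19 | T4 19-24 | T5 24-36 | T1 36-40 | T2 40-48 |
Completion: T1=40  T2=48  T3=19  T4=24  T5=36  T6=16
Turnaround (C−A): T1=40  T2=46  T3=14  T4=13  T5=24  T6=2
Waiting times: T1=31, T2=38, T3=2, T4=8, T5=12, T6=0
Average waiting = (31+38+2+8+12+0) / 6 = 91/6 = 15.17

15.17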